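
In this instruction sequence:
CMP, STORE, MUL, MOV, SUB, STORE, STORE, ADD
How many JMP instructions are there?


Scanning instruction sequence for JMP:
  Position 1: CMP
  Position 2: STORE
  Position 3: MUL
  Position 4: MOV
  Position 5: SUB
  Position 6: STORE
  Position 7: STORE
  Position 8: ADD
Matches at positions: []
Total JMP count: 0

0


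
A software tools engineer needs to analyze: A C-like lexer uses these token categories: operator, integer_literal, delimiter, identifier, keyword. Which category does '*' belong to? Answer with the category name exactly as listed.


Token: '*'
Checking categories:
  identifier: no
  integer_literal: no
  operator: YES
  keyword: no
  delimiter: no
Category: operator

operator


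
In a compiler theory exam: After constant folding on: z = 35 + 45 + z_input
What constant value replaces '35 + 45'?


Identifying constant sub-expression:
  Original: z = 35 + 45 + z_input
  35 and 45 are both compile-time constants
  Evaluating: 35 + 45 = 80
  After folding: z = 80 + z_input

80


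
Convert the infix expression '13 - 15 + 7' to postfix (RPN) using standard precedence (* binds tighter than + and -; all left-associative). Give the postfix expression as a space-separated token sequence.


Applying the shunting-yard algorithm:
  Operand 13 -> output
  Push '-' onto operator stack -> op-stack: [-]
  Operand 15 -> output
  See '+' (prec 1); top '-' (prec 1) >= it -> pop '-' to output
  Push '+' onto operator stack -> op-stack: [+]
  Operand 7 -> output
  End of input: pop '+' to output
Postfix result: 13 15 - 7 +

13 15 - 7 +


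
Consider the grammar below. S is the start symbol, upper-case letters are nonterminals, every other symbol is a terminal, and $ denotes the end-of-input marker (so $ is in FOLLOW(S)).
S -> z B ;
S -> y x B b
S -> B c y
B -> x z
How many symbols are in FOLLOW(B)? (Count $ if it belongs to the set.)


S is the start symbol and does not occur in any rule body, so FOLLOW(S) = {$}.
Examining every occurrence of B in a rule body:
  S -> z B ; : B is followed by terminal ';' -> add ';'
  S -> y x B b : B is followed by terminal 'b' -> add 'b'
  S -> B c y : B is followed by terminal 'c' -> add 'c'
  B -> x z : B does not occur in the body -> contributes nothing
FOLLOW(B) = {;, b, c}
Count: 3

3


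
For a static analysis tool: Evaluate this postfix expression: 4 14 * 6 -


Processing tokens left to right:
Push 4, Push 14
Pop 4 and 14, compute 4 * 14 = 56, push 56
Push 6
Pop 56 and 6, compute 56 - 6 = 50, push 50
Stack result: 50

50


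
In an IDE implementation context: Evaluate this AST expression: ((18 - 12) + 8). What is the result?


Expression: ((18 - 12) + 8)
Evaluating step by step:
  18 - 12 = 6
  6 + 8 = 14
Result: 14

14


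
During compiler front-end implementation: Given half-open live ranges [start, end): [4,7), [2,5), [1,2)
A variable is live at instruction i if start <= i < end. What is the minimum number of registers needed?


Live ranges:
  Var0: [4, 7)
  Var1: [2, 5)
  Var2: [1, 2)
Sweep-line events (position, delta, active):
  pos=1 start -> active=1
  pos=2 end -> active=0
  pos=2 start -> active=1
  pos=4 start -> active=2
  pos=5 end -> active=1
  pos=7 end -> active=0
Maximum simultaneous active: 2
Minimum registers needed: 2

2


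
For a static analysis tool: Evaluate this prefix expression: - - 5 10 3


Parsing prefix expression: - - 5 10 3
Step 1: Innermost operation '- 5 10'
  5 - 10 = -5
Step 2: Outer operation '- [-5] 3'
  -5 - 3 = -8

-8


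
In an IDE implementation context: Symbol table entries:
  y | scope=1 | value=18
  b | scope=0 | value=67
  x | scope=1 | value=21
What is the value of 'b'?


Searching symbol table for 'b':
  y | scope=1 | value=18
  b | scope=0 | value=67 <- MATCH
  x | scope=1 | value=21
Found 'b' at scope 0 with value 67

67


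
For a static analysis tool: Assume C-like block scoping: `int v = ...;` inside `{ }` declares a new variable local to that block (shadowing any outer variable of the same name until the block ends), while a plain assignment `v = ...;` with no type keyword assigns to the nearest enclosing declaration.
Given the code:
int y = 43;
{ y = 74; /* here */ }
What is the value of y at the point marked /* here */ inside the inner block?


Analyzing scoping rules:
Outer scope: declares y = 43
Inner block: 'y = 74;' has no type keyword, so it is an assignment to the outer y (no shadowing)
Inside the block, after the assignment -> 74
Result: 74

74


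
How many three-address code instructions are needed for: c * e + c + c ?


Expression: c * e + c + c
Generating three-address code (respecting * over +/- precedence):
  Instruction 1: t1 = c * e
  Instruction 2: t2 = t1 + c
  Instruction 3: t3 = t2 + c
Total instructions: 3

3


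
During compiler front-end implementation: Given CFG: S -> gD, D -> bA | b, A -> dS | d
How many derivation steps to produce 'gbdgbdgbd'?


Grammar: S -> gD, D -> bA | b, A -> dS | d
Deriving 'gbdgbdgbd':
Step 1: S -> gD => gD
Step 2: D -> bA => gbA
Step 3: A -> dS => gbdS
Step 4: S -> gD => gbdgD
Step 5: D -> bA => gbdgbA
Step 6: A -> dS => gbdgbdS
Step 7: S -> gD => gbdgbdgD
Step 8: D -> bA => gbdgbdgbA
Step 9: A -> d => gbdgbdgbd
Total derivation steps: 9

9


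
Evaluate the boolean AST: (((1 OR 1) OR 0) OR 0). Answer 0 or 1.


Step 1: Evaluate inner node
  1 OR 1 = 1
Step 2: Evaluate next node
  1 OR 0 = 1
Step 3: Evaluate root node
  1 OR 0 = 1

1


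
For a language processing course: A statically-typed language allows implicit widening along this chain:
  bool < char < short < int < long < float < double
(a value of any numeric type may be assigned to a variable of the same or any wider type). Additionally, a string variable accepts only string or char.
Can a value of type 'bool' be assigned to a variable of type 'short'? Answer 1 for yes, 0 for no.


Target variable type: short
Source value type: bool
Numeric ranks: bool=0, short=2
Widening allowed iff rank(source) <= rank(target): 0 <= 2? Yes
Result: 1

1


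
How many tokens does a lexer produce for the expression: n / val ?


Scanning 'n / val'
Token 1: 'n' -> identifier
Token 2: '/' -> operator
Token 3: 'val' -> identifier
Total tokens: 3

3


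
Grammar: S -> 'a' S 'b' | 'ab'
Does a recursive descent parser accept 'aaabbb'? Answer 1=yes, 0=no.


Grammar accepts strings of the form a^n b^n (n >= 1)
Word: 'aaabbb'
Counting: 3 a's and 3 b's
Check: 3 == 3? Yes
Derivation (S -> aSb applied 2 time(s), then S -> ab): S => aSb => aaSbb => aaabbb
Accepted

1


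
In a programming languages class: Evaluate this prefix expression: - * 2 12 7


Parsing prefix expression: - * 2 12 7
Step 1: Innermost operation '* 2 12'
  2 * 12 = 24
Step 2: Outer operation '- [24] 7'
  24 - 7 = 17

17


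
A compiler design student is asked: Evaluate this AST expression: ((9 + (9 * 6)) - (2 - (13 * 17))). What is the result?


Expression: ((9 + (9 * 6)) - (2 - (13 * 17)))
Evaluating step by step:
  9 * 6 = 54
  9 + 54 = 63
  13 * 17 = 221
  2 - 221 = -219
  63 - -219 = 282
Result: 282

282


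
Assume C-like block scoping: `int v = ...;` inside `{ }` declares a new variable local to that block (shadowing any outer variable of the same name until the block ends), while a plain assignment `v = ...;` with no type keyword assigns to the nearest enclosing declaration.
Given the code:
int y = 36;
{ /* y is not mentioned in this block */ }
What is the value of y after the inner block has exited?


Analyzing scoping rules:
Outer scope: declares y = 36
Inner block: y is neither redeclared nor assigned -> unchanged
After the block -> 36
Result: 36

36


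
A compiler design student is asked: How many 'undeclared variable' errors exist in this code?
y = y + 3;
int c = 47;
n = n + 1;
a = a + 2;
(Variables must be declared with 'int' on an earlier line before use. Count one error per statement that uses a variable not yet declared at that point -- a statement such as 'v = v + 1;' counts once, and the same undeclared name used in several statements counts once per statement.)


Scanning code line by line:
  Line 1: use 'y' -> ERROR (undeclared)
  Line 2: declare 'c' -> declared = ['c']
  Line 3: use 'n' -> ERROR (undeclared)
  Line 4: use 'a' -> ERROR (undeclared)
Total undeclared variable errors: 3

3


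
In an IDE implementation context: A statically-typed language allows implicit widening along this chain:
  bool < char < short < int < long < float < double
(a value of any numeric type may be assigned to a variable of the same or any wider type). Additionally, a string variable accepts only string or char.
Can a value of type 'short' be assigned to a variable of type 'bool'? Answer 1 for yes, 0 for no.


Target variable type: bool
Source value type: short
Numeric ranks: short=2, bool=0
Widening allowed iff rank(source) <= rank(target): 2 <= 0? No
Result: 0

0


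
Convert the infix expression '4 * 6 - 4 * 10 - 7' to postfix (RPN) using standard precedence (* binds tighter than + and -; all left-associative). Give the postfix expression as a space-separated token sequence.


Applying the shunting-yard algorithm:
  Operand 4 -> output
  Push '*' onto operator stack -> op-stack: [*]
  Operand 6 -> output
  See '-' (prec 1); top '*' (prec 2) >= it -> pop '*' to output
  Push '-' onto operator stack -> op-stack: [-]
  Operand 4 -> output
  Push '*' onto operator stack -> op-stack: [-, *]
  Operand 10 -> output
  See '-' (prec 1); top '*' (prec 2) >= it -> pop '*' to output
  See '-' (prec 1); top '-' (prec 1) >= it -> pop '-' to output
  Push '-' onto operator stack -> op-stack: [-]
  Operand 7 -> output
  End of input: pop '-' to output
Postfix result: 4 6 * 4 10 * - 7 -

4 6 * 4 10 * - 7 -


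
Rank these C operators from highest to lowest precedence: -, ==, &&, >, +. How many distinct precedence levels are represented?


Looking up precedence for each operator:
  - -> precedence 5
  == -> precedence 3
  && -> precedence 2
  > -> precedence 4
  + -> precedence 5
Sorted highest to lowest: -, +, >, ==, &&
Distinct precedence values: [5, 4, 3, 2]
Number of distinct levels: 4

4


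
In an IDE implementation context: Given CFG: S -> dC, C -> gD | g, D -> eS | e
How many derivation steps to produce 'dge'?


Grammar: S -> dC, C -> gD | g, D -> eS | e
Deriving 'dge':
Step 1: S -> dC => dC
Step 2: C -> gD => dgD
Step 3: D -> e => dge
Total derivation steps: 3

3


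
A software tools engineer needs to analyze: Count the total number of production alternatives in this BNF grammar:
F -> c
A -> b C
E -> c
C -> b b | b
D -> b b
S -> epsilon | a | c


Counting alternatives per rule:
  F: 1 alternative(s)
  A: 1 alternative(s)
  E: 1 alternative(s)
  C: 2 alternative(s)
  D: 1 alternative(s)
  S: 3 alternative(s)
Sum: 1 + 1 + 1 + 2 + 1 + 3 = 9

9


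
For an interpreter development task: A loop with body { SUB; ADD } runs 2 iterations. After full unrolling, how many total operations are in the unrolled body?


Loop body operations: SUB, ADD (2 ops per iteration)
Unrolling 2 iterations:
  Iteration 1: SUB, ADD (2 ops)
  Iteration 2: SUB, ADD (2 ops)
Total: 2 iterations * 2 ops/iter = 4 operations

4


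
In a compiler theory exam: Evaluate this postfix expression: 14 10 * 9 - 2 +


Processing tokens left to right:
Push 14, Push 10
Pop 14 and 10, compute 14 * 10 = 140, push 140
Push 9
Pop 140 and 9, compute 140 - 9 = 131, push 131
Push 2
Pop 131 and 2, compute 131 + 2 = 133, push 133
Stack result: 133

133


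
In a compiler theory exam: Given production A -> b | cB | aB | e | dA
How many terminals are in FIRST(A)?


Production: A -> b | cB | aB | e | dA
Examining each alternative for leading terminals:
  A -> b : first terminal = 'b'
  A -> cB : first terminal = 'c'
  A -> aB : first terminal = 'a'
  A -> e : first terminal = 'e'
  A -> dA : first terminal = 'd'
FIRST(A) = {a, b, c, d, e}
Count: 5

5


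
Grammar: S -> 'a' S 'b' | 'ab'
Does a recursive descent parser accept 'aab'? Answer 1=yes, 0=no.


Grammar accepts strings of the form a^n b^n (n >= 1)
Word: 'aab'
Counting: 2 a's and 1 b's
Check: 2 == 1? No
Mismatch: a-count != b-count
Rejected

0


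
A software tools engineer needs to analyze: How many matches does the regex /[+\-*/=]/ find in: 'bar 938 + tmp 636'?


Pattern: /[+\-*/=]/ (operators)
Input: 'bar 938 + tmp 636'
Scanning for matches:
  Match 1: '+'
Total matches: 1

1


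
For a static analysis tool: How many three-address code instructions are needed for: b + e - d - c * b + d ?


Expression: b + e - d - c * b + d
Generating three-address code (respecting * over +/- precedence):
  Instruction 1: t1 = c * b
  Instruction 2: t2 = b + e
  Instruction 3: t3 = t2 - d
  Instruction 4: t4 = t3 - t1
  Instruction 5: t5 = t4 + d
Total instructions: 5

5


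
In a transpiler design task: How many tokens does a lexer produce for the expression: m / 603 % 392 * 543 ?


Scanning 'm / 603 % 392 * 543'
Token 1: 'm' -> identifier
Token 2: '/' -> operator
Token 3: '603' -> integer_literal
Token 4: '%' -> operator
Token 5: '392' -> integer_literal
Token 6: '*' -> operator
Token 7: '543' -> integer_literal
Total tokens: 7

7


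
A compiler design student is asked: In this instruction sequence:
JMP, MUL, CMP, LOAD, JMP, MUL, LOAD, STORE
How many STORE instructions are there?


Scanning instruction sequence for STORE:
  Position 1: JMP
  Position 2: MUL
  Position 3: CMP
  Position 4: LOAD
  Position 5: JMP
  Position 6: MUL
  Position 7: LOAD
  Position 8: STORE <- MATCH
Matches at positions: [8]
Total STORE count: 1

1


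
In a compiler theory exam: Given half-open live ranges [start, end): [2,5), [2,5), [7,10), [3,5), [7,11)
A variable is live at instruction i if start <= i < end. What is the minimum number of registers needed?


Live ranges:
  Var0: [2, 5)
  Var1: [2, 5)
  Var2: [7, 10)
  Var3: [3, 5)
  Var4: [7, 11)
Sweep-line events (position, delta, active):
  pos=2 start -> active=1
  pos=2 start -> active=2
  pos=3 start -> active=3
  pos=5 end -> active=2
  pos=5 end -> active=1
  pos=5 end -> active=0
  pos=7 start -> active=1
  pos=7 start -> active=2
  pos=10 end -> active=1
  pos=11 end -> active=0
Maximum simultaneous active: 3
Minimum registers needed: 3

3


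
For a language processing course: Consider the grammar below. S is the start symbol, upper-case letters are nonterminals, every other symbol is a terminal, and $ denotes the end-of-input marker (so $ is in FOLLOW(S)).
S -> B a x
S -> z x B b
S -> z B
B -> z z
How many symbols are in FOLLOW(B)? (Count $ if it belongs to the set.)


S is the start symbol and does not occur in any rule body, so FOLLOW(S) = {$}.
Examining every occurrence of B in a rule body:
  S -> B a x : B is followed by terminal 'a' -> add 'a'
  S -> z x B b : B is followed by terminal 'b' -> add 'b'
  S -> z B : B is at the right end -> add FOLLOW(S) = {$}
  B -> z z : B does not occur in the body -> contributes nothing
FOLLOW(B) = {a, b, $}
Count: 3

3


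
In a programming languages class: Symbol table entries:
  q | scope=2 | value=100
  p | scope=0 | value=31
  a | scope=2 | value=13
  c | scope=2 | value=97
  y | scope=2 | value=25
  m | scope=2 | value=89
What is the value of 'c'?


Searching symbol table for 'c':
  q | scope=2 | value=100
  p | scope=0 | value=31
  a | scope=2 | value=13
  c | scope=2 | value=97 <- MATCH
  y | scope=2 | value=25
  m | scope=2 | value=89
Found 'c' at scope 2 with value 97

97


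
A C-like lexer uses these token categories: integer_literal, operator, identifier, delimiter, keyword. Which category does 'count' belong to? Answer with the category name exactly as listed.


Token: 'count'
Checking categories:
  identifier: YES
  integer_literal: no
  operator: no
  keyword: no
  delimiter: no
Category: identifier

identifier


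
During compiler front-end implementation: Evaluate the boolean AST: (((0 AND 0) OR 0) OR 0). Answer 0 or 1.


Step 1: Evaluate inner node
  0 AND 0 = 0
Step 2: Evaluate next node
  0 OR 0 = 0
Step 3: Evaluate root node
  0 OR 0 = 0

0


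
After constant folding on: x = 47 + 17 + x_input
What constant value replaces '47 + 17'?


Identifying constant sub-expression:
  Original: x = 47 + 17 + x_input
  47 and 17 are both compile-time constants
  Evaluating: 47 + 17 = 64
  After folding: x = 64 + x_input

64


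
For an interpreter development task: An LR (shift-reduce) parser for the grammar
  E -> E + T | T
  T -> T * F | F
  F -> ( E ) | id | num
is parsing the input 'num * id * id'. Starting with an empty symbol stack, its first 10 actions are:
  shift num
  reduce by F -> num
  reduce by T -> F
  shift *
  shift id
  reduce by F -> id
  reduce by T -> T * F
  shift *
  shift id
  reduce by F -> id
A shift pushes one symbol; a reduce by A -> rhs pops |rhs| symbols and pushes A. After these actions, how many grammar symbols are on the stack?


Tracking the symbol stack through each action:
  Action 1: shift 'num' : push -> stack = [num] (size 1)
  Action 2: reduce by F -> num : pop 1, push F -> stack = [F] (size 1)
  Action 3: reduce by T -> F : pop 1, push T -> stack = [T] (size 1)
  Action 4: shift '*' : push -> stack = [T, *] (size 2)
  Action 5: shift 'id' : push -> stack = [T, *, id] (size 3)
  Action 6: reduce by F -> id : pop 1, push F -> stack = [T, *, F] (size 3)
  Action 7: reduce by T -> T * F : pop 3, push T -> stack = [T] (size 1)
  Action 8: shift '*' : push -> stack = [T, *] (size 2)
  Action 9: shift 'id' : push -> stack = [T, *, id] (size 3)
  Action 10: reduce by F -> id : pop 1, push F -> stack = [T, *, F] (size 3)
Final stack size: 3

3


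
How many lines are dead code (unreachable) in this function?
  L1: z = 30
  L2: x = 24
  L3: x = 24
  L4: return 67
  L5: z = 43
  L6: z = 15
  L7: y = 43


Analyzing control flow:
  L1: reachable (before return)
  L2: reachable (before return)
  L3: reachable (before return)
  L4: reachable (return statement)
  L5: DEAD (after return at L4)
  L6: DEAD (after return at L4)
  L7: DEAD (after return at L4)
Return at L4, total lines = 7
Dead lines: L5 through L7
Count: 3

3


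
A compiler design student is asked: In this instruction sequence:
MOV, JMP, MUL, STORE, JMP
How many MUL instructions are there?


Scanning instruction sequence for MUL:
  Position 1: MOV
  Position 2: JMP
  Position 3: MUL <- MATCH
  Position 4: STORE
  Position 5: JMP
Matches at positions: [3]
Total MUL count: 1

1


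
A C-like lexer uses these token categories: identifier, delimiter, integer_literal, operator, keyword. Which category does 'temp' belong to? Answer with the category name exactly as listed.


Token: 'temp'
Checking categories:
  identifier: YES
  integer_literal: no
  operator: no
  keyword: no
  delimiter: no
Category: identifier

identifier


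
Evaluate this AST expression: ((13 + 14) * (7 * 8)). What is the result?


Expression: ((13 + 14) * (7 * 8))
Evaluating step by step:
  13 + 14 = 27
  7 * 8 = 56
  27 * 56 = 1512
Result: 1512

1512


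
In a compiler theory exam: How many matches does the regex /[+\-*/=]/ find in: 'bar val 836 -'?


Pattern: /[+\-*/=]/ (operators)
Input: 'bar val 836 -'
Scanning for matches:
  Match 1: '-'
Total matches: 1

1


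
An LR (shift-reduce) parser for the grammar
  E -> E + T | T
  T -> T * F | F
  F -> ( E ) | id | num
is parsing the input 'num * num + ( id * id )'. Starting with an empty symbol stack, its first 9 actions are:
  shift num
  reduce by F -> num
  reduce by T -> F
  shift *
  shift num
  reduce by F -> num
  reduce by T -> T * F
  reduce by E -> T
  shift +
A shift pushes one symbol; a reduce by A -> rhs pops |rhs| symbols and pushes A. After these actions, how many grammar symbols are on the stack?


Tracking the symbol stack through each action:
  Action 1: shift 'num' : push -> stack = [num] (size 1)
  Action 2: reduce by F -> num : pop 1, push F -> stack = [F] (size 1)
  Action 3: reduce by T -> F : pop 1, push T -> stack = [T] (size 1)
  Action 4: shift '*' : push -> stack = [T, *] (size 2)
  Action 5: shift 'num' : push -> stack = [T, *, num] (size 3)
  Action 6: reduce by F -> num : pop 1, push F -> stack = [T, *, F] (size 3)
  Action 7: reduce by T -> T * F : pop 3, push T -> stack = [T] (size 1)
  Action 8: reduce by E -> T : pop 1, push E -> stack = [E] (size 1)
  Action 9: shift '+' : push -> stack = [E, +] (size 2)
Final stack size: 2

2


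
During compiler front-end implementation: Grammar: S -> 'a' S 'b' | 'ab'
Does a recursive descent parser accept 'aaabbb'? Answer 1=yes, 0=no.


Grammar accepts strings of the form a^n b^n (n >= 1)
Word: 'aaabbb'
Counting: 3 a's and 3 b's
Check: 3 == 3? Yes
Derivation (S -> aSb applied 2 time(s), then S -> ab): S => aSb => aaSbb => aaabbb
Accepted

1


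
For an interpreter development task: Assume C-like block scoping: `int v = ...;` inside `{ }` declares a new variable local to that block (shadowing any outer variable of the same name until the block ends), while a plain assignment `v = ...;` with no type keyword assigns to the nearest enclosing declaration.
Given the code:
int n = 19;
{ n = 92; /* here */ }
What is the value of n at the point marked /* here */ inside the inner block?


Analyzing scoping rules:
Outer scope: declares n = 19
Inner block: 'n = 92;' has no type keyword, so it is an assignment to the outer n (no shadowing)
Inside the block, after the assignment -> 92
Result: 92

92


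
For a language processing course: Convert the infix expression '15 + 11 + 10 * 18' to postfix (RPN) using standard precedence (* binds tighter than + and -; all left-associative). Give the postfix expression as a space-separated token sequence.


Applying the shunting-yard algorithm:
  Operand 15 -> output
  Push '+' onto operator stack -> op-stack: [+]
  Operand 11 -> output
  See '+' (prec 1); top '+' (prec 1) >= it -> pop '+' to output
  Push '+' onto operator stack -> op-stack: [+]
  Operand 10 -> output
  Push '*' onto operator stack -> op-stack: [+, *]
  Operand 18 -> output
  End of input: pop '*' to output
  End of input: pop '+' to output
Postfix result: 15 11 + 10 18 * +

15 11 + 10 18 * +


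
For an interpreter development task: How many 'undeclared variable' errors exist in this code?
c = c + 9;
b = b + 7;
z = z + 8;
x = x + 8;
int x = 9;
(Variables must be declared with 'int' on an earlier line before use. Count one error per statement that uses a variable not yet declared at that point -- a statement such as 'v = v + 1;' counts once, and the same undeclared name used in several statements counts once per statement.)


Scanning code line by line:
  Line 1: use 'c' -> ERROR (undeclared)
  Line 2: use 'b' -> ERROR (undeclared)
  Line 3: use 'z' -> ERROR (undeclared)
  Line 4: use 'x' -> ERROR (undeclared)
  Line 5: declare 'x' -> declared = ['x']
Total undeclared variable errors: 4

4


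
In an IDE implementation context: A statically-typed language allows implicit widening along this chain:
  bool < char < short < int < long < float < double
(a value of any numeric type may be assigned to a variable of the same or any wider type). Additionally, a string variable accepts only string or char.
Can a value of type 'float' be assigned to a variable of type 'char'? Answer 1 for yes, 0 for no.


Target variable type: char
Source value type: float
Numeric ranks: float=5, char=1
Widening allowed iff rank(source) <= rank(target): 5 <= 1? No
Result: 0

0


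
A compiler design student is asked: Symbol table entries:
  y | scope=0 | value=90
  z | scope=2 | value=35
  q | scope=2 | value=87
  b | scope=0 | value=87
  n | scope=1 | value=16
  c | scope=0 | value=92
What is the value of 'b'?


Searching symbol table for 'b':
  y | scope=0 | value=90
  z | scope=2 | value=35
  q | scope=2 | value=87
  b | scope=0 | value=87 <- MATCH
  n | scope=1 | value=16
  c | scope=0 | value=92
Found 'b' at scope 0 with value 87

87


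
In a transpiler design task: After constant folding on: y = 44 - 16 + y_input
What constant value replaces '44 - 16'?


Identifying constant sub-expression:
  Original: y = 44 - 16 + y_input
  44 and 16 are both compile-time constants
  Evaluating: 44 - 16 = 28
  After folding: y = 28 + y_input

28


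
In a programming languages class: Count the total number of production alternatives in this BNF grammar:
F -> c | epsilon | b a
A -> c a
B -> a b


Counting alternatives per rule:
  F: 3 alternative(s)
  A: 1 alternative(s)
  B: 1 alternative(s)
Sum: 3 + 1 + 1 = 5

5


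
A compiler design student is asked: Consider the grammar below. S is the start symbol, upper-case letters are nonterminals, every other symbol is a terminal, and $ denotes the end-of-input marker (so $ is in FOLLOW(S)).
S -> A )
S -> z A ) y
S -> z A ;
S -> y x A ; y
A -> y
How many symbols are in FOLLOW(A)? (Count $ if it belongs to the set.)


S is the start symbol and does not occur in any rule body, so FOLLOW(S) = {$}.
Examining every occurrence of A in a rule body:
  S -> A ) : A is followed by terminal ')' -> add ')'
  S -> z A ) y : A is followed by terminal ')' -> add ')' (already in the set)
  S -> z A ; : A is followed by terminal ';' -> add ';'
  S -> y x A ; y : A is followed by terminal ';' -> add ';' (already in the set)
  A -> y : A does not occur in the body -> contributes nothing
FOLLOW(A) = {), ;}
Count: 2

2


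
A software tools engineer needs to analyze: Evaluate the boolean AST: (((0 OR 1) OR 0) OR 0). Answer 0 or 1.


Step 1: Evaluate inner node
  0 OR 1 = 1
Step 2: Evaluate next node
  1 OR 0 = 1
Step 3: Evaluate root node
  1 OR 0 = 1

1


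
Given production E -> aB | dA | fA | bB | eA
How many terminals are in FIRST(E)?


Production: E -> aB | dA | fA | bB | eA
Examining each alternative for leading terminals:
  E -> aB : first terminal = 'a'
  E -> dA : first terminal = 'd'
  E -> fA : first terminal = 'f'
  E -> bB : first terminal = 'b'
  E -> eA : first terminal = 'e'
FIRST(E) = {a, b, d, e, f}
Count: 5

5


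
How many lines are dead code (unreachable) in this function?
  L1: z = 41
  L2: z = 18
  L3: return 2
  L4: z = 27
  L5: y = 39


Analyzing control flow:
  L1: reachable (before return)
  L2: reachable (before return)
  L3: reachable (return statement)
  L4: DEAD (after return at L3)
  L5: DEAD (after return at L3)
Return at L3, total lines = 5
Dead lines: L4 through L5
Count: 2

2


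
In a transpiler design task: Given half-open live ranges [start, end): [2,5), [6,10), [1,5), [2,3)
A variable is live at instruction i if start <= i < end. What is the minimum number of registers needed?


Live ranges:
  Var0: [2, 5)
  Var1: [6, 10)
  Var2: [1, 5)
  Var3: [2, 3)
Sweep-line events (position, delta, active):
  pos=1 start -> active=1
  pos=2 start -> active=2
  pos=2 start -> active=3
  pos=3 end -> active=2
  pos=5 end -> active=1
  pos=5 end -> active=0
  pos=6 start -> active=1
  pos=10 end -> active=0
Maximum simultaneous active: 3
Minimum registers needed: 3

3


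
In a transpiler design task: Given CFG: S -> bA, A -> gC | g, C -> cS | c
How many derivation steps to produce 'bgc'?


Grammar: S -> bA, A -> gC | g, C -> cS | c
Deriving 'bgc':
Step 1: S -> bA => bA
Step 2: A -> gC => bgC
Step 3: C -> c => bgc
Total derivation steps: 3

3


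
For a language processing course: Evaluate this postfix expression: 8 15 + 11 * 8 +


Processing tokens left to right:
Push 8, Push 15
Pop 8 and 15, compute 8 + 15 = 23, push 23
Push 11
Pop 23 and 11, compute 23 * 11 = 253, push 253
Push 8
Pop 253 and 8, compute 253 + 8 = 261, push 261
Stack result: 261

261


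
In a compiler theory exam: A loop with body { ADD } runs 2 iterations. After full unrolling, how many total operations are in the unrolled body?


Loop body operations: ADD (1 op per iteration)
Unrolling 2 iterations:
  Iteration 1: ADD (1 ops)
  Iteration 2: ADD (1 ops)
Total: 2 iterations * 1 ops/iter = 2 operations

2


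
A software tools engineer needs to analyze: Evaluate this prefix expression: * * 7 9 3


Parsing prefix expression: * * 7 9 3
Step 1: Innermost operation '* 7 9'
  7 * 9 = 63
Step 2: Outer operation '* [63] 3'
  63 * 3 = 189

189


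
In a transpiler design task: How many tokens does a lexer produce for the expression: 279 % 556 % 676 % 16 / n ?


Scanning '279 % 556 % 676 % 16 / n'
Token 1: '279' -> integer_literal
Token 2: '%' -> operator
Token 3: '556' -> integer_literal
Token 4: '%' -> operator
Token 5: '676' -> integer_literal
Token 6: '%' -> operator
Token 7: '16' -> integer_literal
Token 8: '/' -> operator
Token 9: 'n' -> identifier
Total tokens: 9

9


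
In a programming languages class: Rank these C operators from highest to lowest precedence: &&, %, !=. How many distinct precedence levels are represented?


Looking up precedence for each operator:
  && -> precedence 2
  % -> precedence 6
  != -> precedence 3
Sorted highest to lowest: %, !=, &&
Distinct precedence values: [6, 3, 2]
Number of distinct levels: 3

3


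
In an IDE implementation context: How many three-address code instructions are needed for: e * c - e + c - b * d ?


Expression: e * c - e + c - b * d
Generating three-address code (respecting * over +/- precedence):
  Instruction 1: t1 = e * c
  Instruction 2: t2 = b * d
  Instruction 3: t3 = t1 - e
  Instruction 4: t4 = t3 + c
  Instruction 5: t5 = t4 - t2
Total instructions: 5

5


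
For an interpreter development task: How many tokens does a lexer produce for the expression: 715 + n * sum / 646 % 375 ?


Scanning '715 + n * sum / 646 % 375'
Token 1: '715' -> integer_literal
Token 2: '+' -> operator
Token 3: 'n' -> identifier
Token 4: '*' -> operator
Token 5: 'sum' -> identifier
Token 6: '/' -> operator
Token 7: '646' -> integer_literal
Token 8: '%' -> operator
Token 9: '375' -> integer_literal
Total tokens: 9

9


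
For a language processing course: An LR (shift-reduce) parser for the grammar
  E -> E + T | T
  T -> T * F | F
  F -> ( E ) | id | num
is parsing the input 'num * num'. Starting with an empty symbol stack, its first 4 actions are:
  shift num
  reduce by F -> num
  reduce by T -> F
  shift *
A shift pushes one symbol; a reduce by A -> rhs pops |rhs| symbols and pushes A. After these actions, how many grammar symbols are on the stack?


Tracking the symbol stack through each action:
  Action 1: shift 'num' : push -> stack = [num] (size 1)
  Action 2: reduce by F -> num : pop 1, push F -> stack = [F] (size 1)
  Action 3: reduce by T -> F : pop 1, push T -> stack = [T] (size 1)
  Action 4: shift '*' : push -> stack = [T, *] (size 2)
Final stack size: 2

2


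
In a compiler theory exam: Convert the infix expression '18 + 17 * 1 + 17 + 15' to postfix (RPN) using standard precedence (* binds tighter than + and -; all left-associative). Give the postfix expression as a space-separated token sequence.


Applying the shunting-yard algorithm:
  Operand 18 -> output
  Push '+' onto operator stack -> op-stack: [+]
  Operand 17 -> output
  Push '*' onto operator stack -> op-stack: [+, *]
  Operand 1 -> output
  See '+' (prec 1); top '*' (prec 2) >= it -> pop '*' to output
  See '+' (prec 1); top '+' (prec 1) >= it -> pop '+' to output
  Push '+' onto operator stack -> op-stack: [+]
  Operand 17 -> output
  See '+' (prec 1); top '+' (prec 1) >= it -> pop '+' to output
  Push '+' onto operator stack -> op-stack: [+]
  Operand 15 -> output
  End of input: pop '+' to output
Postfix result: 18 17 1 * + 17 + 15 +

18 17 1 * + 17 + 15 +


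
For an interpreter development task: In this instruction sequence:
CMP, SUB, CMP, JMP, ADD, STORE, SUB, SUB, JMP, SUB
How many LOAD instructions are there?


Scanning instruction sequence for LOAD:
  Position 1: CMP
  Position 2: SUB
  Position 3: CMP
  Position 4: JMP
  Position 5: ADD
  Position 6: STORE
  Position 7: SUB
  Position 8: SUB
  Position 9: JMP
  Position 10: SUB
Matches at positions: []
Total LOAD count: 0

0


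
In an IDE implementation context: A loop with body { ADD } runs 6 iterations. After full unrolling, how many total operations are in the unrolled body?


Loop body operations: ADD (1 op per iteration)
Unrolling 6 iterations:
  Iteration 1: ADD (1 ops)
  Iteration 2: ADD (1 ops)
  Iteration 3: ADD (1 ops)
  Iteration 4: ADD (1 ops)
  Iteration 5: ADD (1 ops)
  Iteration 6: ADD (1 ops)
Total: 6 iterations * 1 ops/iter = 6 operations

6


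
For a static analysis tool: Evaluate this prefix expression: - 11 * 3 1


Parsing prefix expression: - 11 * 3 1
Step 1: Innermost operation '* 3 1'
  3 * 1 = 3
Step 2: Outer operation '- 11 [3]'
  11 - 3 = 8

8


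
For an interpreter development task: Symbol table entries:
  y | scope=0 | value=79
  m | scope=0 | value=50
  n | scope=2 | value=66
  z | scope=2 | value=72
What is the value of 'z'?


Searching symbol table for 'z':
  y | scope=0 | value=79
  m | scope=0 | value=50
  n | scope=2 | value=66
  z | scope=2 | value=72 <- MATCH
Found 'z' at scope 2 with value 72

72


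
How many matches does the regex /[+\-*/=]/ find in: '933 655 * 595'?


Pattern: /[+\-*/=]/ (operators)
Input: '933 655 * 595'
Scanning for matches:
  Match 1: '*'
Total matches: 1

1


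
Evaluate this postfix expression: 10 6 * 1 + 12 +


Processing tokens left to right:
Push 10, Push 6
Pop 10 and 6, compute 10 * 6 = 60, push 60
Push 1
Pop 60 and 1, compute 60 + 1 = 61, push 61
Push 12
Pop 61 and 12, compute 61 + 12 = 73, push 73
Stack result: 73

73


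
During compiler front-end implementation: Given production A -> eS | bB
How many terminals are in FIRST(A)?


Production: A -> eS | bB
Examining each alternative for leading terminals:
  A -> eS : first terminal = 'e'
  A -> bB : first terminal = 'b'
FIRST(A) = {b, e}
Count: 2

2


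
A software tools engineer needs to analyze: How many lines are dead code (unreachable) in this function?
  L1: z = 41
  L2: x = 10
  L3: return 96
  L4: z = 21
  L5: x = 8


Analyzing control flow:
  L1: reachable (before return)
  L2: reachable (before return)
  L3: reachable (return statement)
  L4: DEAD (after return at L3)
  L5: DEAD (after return at L3)
Return at L3, total lines = 5
Dead lines: L4 through L5
Count: 2

2


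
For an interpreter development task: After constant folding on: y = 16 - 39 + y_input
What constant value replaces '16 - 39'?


Identifying constant sub-expression:
  Original: y = 16 - 39 + y_input
  16 and 39 are both compile-time constants
  Evaluating: 16 - 39 = -23
  After folding: y = -23 + y_input

-23


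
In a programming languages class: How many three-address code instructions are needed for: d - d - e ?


Expression: d - d - e
Generating three-address code (respecting * over +/- precedence):
  Instruction 1: t1 = d - d
  Instruction 2: t2 = t1 - e
Total instructions: 2

2


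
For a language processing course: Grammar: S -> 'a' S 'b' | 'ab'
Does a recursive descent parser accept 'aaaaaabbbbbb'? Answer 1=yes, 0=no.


Grammar accepts strings of the form a^n b^n (n >= 1)
Word: 'aaaaaabbbbbb'
Counting: 6 a's and 6 b's
Check: 6 == 6? Yes
Derivation (S -> aSb applied 5 time(s), then S -> ab): S => aSb => aaSbb => aaaSbbb => aaaaSbbbb => aaaaaSbbbbb => aaaaaabbbbbb
Accepted

1


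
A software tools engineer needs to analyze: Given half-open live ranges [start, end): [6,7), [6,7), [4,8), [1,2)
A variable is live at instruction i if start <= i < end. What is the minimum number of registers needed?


Live ranges:
  Var0: [6, 7)
  Var1: [6, 7)
  Var2: [4, 8)
  Var3: [1, 2)
Sweep-line events (position, delta, active):
  pos=1 start -> active=1
  pos=2 end -> active=0
  pos=4 start -> active=1
  pos=6 start -> active=2
  pos=6 start -> active=3
  pos=7 end -> active=2
  pos=7 end -> active=1
  pos=8 end -> active=0
Maximum simultaneous active: 3
Minimum registers needed: 3

3


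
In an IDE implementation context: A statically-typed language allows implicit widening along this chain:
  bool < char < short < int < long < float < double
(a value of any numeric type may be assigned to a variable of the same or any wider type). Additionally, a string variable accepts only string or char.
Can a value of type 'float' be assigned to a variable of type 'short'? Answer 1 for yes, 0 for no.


Target variable type: short
Source value type: float
Numeric ranks: float=5, short=2
Widening allowed iff rank(source) <= rank(target): 5 <= 2? No
Result: 0

0


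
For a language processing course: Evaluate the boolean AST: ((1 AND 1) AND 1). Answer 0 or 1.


Step 1: Evaluate inner node
  1 AND 1 = 1
Step 2: Evaluate root node
  1 AND 1 = 1

1


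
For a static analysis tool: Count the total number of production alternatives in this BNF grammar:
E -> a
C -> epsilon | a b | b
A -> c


Counting alternatives per rule:
  E: 1 alternative(s)
  C: 3 alternative(s)
  A: 1 alternative(s)
Sum: 1 + 3 + 1 = 5

5


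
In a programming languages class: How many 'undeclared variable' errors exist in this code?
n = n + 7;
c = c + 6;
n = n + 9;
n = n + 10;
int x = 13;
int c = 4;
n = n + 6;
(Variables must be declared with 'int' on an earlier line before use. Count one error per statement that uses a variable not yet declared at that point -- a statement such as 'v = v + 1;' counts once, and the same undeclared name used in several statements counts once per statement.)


Scanning code line by line:
  Line 1: use 'n' -> ERROR (undeclared)
  Line 2: use 'c' -> ERROR (undeclared)
  Line 3: use 'n' -> ERROR (undeclared)
  Line 4: use 'n' -> ERROR (undeclared)
  Line 5: declare 'x' -> declared = ['x']
  Line 6: declare 'c' -> declared = ['c', 'x']
  Line 7: use 'n' -> ERROR (undeclared)
Total undeclared variable errors: 5

5


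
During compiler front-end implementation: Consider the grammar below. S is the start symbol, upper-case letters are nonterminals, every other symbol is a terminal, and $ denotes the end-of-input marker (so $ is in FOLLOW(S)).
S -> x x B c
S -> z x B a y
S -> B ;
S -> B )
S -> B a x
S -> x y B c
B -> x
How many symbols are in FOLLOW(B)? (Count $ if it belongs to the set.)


S is the start symbol and does not occur in any rule body, so FOLLOW(S) = {$}.
Examining every occurrence of B in a rule body:
  S -> x x B c : B is followed by terminal 'c' -> add 'c'
  S -> z x B a y : B is followed by terminal 'a' -> add 'a'
  S -> B ; : B is followed by terminal ';' -> add ';'
  S -> B ) : B is followed by terminal ')' -> add ')'
  S -> B a x : B is followed by terminal 'a' -> add 'a' (already in the set)
  S -> x y B c : B is followed by terminal 'c' -> add 'c' (already in the set)
  B -> x : B does not occur in the body -> contributes nothing
FOLLOW(B) = {), ;, a, c}
Count: 4

4


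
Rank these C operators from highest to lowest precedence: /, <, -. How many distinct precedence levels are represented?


Looking up precedence for each operator:
  / -> precedence 6
  < -> precedence 4
  - -> precedence 5
Sorted highest to lowest: /, -, <
Distinct precedence values: [6, 5, 4]
Number of distinct levels: 3

3


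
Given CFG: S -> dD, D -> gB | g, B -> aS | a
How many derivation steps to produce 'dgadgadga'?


Grammar: S -> dD, D -> gB | g, B -> aS | a
Deriving 'dgadgadga':
Step 1: S -> dD => dD
Step 2: D -> gB => dgB
Step 3: B -> aS => dgaS
Step 4: S -> dD => dgadD
Step 5: D -> gB => dgadgB
Step 6: B -> aS => dgadgaS
Step 7: S -> dD => dgadgadD
Step 8: D -> gB => dgadgadgB
Step 9: B -> a => dgadgadga
Total derivation steps: 9

9


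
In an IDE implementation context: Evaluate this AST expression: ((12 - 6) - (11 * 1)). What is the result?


Expression: ((12 - 6) - (11 * 1))
Evaluating step by step:
  12 - 6 = 6
  11 * 1 = 11
  6 - 11 = -5
Result: -5

-5


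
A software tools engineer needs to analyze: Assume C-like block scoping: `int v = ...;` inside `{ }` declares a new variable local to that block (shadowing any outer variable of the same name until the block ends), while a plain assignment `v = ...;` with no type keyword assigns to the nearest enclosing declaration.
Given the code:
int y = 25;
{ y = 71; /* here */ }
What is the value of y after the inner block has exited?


Analyzing scoping rules:
Outer scope: declares y = 25
Inner block: 'y = 71;' has no type keyword, so it is an assignment to the outer y (no shadowing)
The assignment changed the outer variable itself, so the new value persists after the block -> 71
Result: 71

71
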